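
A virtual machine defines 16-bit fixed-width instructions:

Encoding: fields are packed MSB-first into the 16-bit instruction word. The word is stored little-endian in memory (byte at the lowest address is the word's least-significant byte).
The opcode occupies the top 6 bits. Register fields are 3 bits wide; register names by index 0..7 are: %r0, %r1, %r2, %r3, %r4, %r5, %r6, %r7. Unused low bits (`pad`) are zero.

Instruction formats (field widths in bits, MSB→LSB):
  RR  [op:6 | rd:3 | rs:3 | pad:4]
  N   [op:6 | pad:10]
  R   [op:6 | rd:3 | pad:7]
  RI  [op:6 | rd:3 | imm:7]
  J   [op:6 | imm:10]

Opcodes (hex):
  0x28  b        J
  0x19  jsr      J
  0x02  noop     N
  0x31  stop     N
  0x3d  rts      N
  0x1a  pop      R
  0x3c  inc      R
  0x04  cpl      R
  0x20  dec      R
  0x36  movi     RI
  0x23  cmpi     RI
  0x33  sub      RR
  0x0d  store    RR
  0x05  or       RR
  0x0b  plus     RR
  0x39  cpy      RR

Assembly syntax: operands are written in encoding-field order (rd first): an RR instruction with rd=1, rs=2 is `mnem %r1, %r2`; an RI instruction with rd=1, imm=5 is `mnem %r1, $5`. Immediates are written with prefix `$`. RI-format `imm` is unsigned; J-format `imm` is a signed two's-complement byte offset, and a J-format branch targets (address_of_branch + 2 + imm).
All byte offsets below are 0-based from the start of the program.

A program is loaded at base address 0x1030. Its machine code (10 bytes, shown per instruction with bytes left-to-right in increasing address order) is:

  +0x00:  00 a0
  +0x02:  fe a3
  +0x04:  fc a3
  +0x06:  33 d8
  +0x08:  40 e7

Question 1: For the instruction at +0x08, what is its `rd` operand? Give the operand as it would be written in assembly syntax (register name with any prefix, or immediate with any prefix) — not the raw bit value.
[08] 40 e7 → 0xe740
  top 6b → 0x39 → cpy [RR]
  rd@[9:7]=0x6 ⇒ %r6
  rs@[6:4]=0x4 ⇒ %r4

%r6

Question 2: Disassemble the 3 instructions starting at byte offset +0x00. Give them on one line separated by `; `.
b $0; b $-2; b $-4

@+00  little-endian(00 a0) = 0xa000
  op=0xa000>>10=0x28 ⇒ b (J)
  imm: (w>>0)&0x3ff=0x0 → $0
@+02  little-endian(fe a3) = 0xa3fe
  op=0xa3fe>>10=0x28 ⇒ b (J)
  imm: (w>>0)&0x3ff=0x3fe (s10→-2) → $-2
@+04  little-endian(fc a3) = 0xa3fc
  op=0xa3fc>>10=0x28 ⇒ b (J)
  imm: (w>>0)&0x3ff=0x3fc (s10→-4) → $-4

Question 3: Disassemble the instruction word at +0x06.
+0x06: 33 d8 ⇒ word 0xd833 (little)
  op=0xd833>>10=0x36 ⇒ movi (RI)
  rd: (w>>7)&0x7=0x0 → %r0
  imm: (w>>0)&0x7f=0x33 → $51

movi %r0, $51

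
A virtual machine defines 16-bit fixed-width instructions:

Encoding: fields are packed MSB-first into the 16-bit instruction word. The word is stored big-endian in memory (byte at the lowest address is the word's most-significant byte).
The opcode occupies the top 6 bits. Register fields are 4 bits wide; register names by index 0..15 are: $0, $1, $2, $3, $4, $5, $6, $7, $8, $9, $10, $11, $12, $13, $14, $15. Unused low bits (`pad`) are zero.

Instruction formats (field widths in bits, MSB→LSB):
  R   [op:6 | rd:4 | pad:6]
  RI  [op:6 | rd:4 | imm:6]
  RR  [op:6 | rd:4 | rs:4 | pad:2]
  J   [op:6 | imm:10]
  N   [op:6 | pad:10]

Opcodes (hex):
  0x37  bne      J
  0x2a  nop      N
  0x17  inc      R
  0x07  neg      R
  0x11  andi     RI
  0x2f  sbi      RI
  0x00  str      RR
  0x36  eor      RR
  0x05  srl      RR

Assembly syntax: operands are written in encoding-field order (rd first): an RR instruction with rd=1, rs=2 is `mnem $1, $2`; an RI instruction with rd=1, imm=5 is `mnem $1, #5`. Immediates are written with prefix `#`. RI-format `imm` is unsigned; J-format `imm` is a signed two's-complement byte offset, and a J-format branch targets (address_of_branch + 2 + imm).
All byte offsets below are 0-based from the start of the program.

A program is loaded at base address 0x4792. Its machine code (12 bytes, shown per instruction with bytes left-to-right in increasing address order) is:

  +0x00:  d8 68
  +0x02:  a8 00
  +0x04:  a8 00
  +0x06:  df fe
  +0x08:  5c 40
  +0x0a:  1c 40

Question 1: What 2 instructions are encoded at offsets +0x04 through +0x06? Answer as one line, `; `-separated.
@+04  big-endian(a8 00) = 0xa800
  opcode bits[15:10]=0x2a: nop/N
@+06  big-endian(df fe) = 0xdffe
  opcode bits[15:10]=0x37: bne/J
  imm: (w>>0)&0x3ff=0x3fe (s10→-2) → #-2

nop; bne #-2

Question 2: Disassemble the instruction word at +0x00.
+0x00: d8 68 ⇒ word 0xd868 (big)
  opcode bits[15:10]=0x36: eor/RR
  rd@[9:6]=0x1 ⇒ $1
  rs@[5:2]=0xa ⇒ $10

eor $1, $10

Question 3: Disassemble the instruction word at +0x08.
inc $1

[08] 5c 40 → 0x5c40
  op=0x5c40>>10=0x17 ⇒ inc (R)
  rd: (w>>6)&0xf=0x1 → $1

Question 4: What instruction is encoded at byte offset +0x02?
+0x02: a8 00 ⇒ word 0xa800 (big)
  top 6b → 0x2a → nop [N]

nop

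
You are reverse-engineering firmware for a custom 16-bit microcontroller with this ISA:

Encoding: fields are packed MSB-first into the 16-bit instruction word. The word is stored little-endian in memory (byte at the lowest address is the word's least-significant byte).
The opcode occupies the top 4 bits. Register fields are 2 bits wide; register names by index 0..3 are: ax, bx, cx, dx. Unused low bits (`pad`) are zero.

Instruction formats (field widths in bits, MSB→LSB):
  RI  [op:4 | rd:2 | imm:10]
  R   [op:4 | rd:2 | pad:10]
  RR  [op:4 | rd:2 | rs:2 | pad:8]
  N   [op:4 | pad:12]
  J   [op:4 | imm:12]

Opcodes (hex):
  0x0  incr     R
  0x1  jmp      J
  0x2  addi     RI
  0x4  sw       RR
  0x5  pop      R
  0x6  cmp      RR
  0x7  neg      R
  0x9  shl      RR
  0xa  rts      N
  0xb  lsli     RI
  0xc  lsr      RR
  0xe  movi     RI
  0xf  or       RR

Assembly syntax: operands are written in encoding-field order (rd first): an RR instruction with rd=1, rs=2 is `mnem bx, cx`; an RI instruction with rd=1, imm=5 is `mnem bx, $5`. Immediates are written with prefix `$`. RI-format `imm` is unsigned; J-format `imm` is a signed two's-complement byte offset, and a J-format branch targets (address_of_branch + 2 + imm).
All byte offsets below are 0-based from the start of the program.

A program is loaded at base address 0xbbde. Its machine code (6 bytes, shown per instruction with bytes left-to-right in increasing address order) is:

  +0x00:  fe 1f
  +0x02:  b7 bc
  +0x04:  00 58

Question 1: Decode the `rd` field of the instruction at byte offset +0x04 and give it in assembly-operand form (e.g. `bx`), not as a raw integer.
cx

+0x04: 00 58 ⇒ word 0x5800 (little)
  top 4b → 0x5 → pop [R]
  [11:10] rd=2 = cx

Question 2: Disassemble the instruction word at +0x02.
lsli dx, $183

@+02  little-endian(b7 bc) = 0xbcb7
  top 4b → 0xb → lsli [RI]
  [11:10] rd=3 = dx
  [9:0] imm=183 = $183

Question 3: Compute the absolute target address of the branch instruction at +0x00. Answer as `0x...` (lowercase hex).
off 0x00: read fe 1f as little → 0x1ffe
  op=0x1ffe>>12=0x1 ⇒ jmp (J)
  [11:0] imm=4094 (s12→-2) = $-2
  target = base 0xbbde + off 0x00 + 2 + imm -2 = 0xbbde

0xbbde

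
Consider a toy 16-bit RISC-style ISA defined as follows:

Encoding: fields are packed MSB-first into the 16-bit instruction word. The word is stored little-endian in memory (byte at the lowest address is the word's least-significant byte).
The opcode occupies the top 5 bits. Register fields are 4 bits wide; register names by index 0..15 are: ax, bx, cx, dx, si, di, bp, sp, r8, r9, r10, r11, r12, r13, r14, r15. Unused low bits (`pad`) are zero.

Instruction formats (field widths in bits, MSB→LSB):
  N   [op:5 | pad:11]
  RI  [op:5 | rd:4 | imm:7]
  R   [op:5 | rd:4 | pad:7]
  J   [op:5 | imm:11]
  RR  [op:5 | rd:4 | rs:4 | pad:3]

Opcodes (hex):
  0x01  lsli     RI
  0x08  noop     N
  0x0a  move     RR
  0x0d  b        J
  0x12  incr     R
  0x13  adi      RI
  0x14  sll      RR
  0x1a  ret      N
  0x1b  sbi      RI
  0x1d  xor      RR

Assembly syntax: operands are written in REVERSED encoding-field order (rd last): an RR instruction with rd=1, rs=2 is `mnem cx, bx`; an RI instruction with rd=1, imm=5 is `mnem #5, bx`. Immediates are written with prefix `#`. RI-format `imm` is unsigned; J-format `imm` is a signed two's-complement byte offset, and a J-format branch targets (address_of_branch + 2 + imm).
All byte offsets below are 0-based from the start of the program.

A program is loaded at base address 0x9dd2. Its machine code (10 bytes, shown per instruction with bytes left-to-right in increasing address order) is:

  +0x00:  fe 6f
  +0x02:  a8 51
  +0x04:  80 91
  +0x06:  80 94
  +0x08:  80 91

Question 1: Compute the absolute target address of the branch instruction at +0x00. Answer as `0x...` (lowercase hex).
[00] fe 6f → 0x6ffe
  op=0x6ffe>>11=0xd ⇒ b (J)
  [10:0] imm=2046 (s11→-2) = #-2
  target = base 0x9dd2 + off 0x00 + 2 + imm -2 = 0x9dd2

0x9dd2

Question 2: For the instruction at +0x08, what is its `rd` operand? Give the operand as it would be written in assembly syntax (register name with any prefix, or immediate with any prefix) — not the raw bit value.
@+08  little-endian(80 91) = 0x9180
  opcode bits[15:11]=0x12: incr/R
  [10:7] rd=3 = dx

dx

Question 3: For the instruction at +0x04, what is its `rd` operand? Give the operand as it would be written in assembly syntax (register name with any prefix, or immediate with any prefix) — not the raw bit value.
[04] 80 91 → 0x9180
  op=0x9180>>11=0x12 ⇒ incr (R)
  rd: (w>>7)&0xf=0x3 → dx

dx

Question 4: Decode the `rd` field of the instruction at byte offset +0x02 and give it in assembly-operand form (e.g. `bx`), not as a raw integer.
dx

off 0x02: read a8 51 as little → 0x51a8
  opcode bits[15:11]=0xa: move/RR
  rd@[10:7]=0x3 ⇒ dx
  rs@[6:3]=0x5 ⇒ di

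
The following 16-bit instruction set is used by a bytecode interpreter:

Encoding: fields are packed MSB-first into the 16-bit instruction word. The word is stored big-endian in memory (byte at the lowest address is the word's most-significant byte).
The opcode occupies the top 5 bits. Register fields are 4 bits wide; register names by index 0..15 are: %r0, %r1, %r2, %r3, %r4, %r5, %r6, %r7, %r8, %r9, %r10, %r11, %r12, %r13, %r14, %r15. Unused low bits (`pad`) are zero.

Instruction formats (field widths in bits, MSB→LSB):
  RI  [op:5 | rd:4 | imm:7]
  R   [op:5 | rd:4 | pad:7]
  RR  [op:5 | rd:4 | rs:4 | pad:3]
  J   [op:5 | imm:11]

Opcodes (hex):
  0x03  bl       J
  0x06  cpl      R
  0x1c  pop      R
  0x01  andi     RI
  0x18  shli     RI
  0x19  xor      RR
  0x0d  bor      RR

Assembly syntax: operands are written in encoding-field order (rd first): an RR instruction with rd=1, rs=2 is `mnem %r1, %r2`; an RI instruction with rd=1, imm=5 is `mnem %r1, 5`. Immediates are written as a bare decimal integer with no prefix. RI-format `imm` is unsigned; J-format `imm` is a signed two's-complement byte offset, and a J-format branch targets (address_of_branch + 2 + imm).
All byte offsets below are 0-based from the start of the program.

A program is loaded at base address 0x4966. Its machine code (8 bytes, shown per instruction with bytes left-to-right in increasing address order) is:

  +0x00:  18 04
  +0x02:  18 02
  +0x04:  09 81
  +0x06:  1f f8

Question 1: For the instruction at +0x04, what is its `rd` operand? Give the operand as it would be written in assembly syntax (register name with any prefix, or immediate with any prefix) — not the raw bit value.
off 0x04: read 09 81 as big → 0x0981
  top 5b → 0x1 → andi [RI]
  [10:7] rd=3 = %r3
  [6:0] imm=1 = 1

%r3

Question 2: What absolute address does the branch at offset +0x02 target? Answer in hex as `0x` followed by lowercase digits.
0x496c

[02] 18 02 → 0x1802
  op=0x1802>>11=0x3 ⇒ bl (J)
  [10:0] imm=2 = 2
  target = base 0x4966 + off 0x02 + 2 + imm 2 = 0x496c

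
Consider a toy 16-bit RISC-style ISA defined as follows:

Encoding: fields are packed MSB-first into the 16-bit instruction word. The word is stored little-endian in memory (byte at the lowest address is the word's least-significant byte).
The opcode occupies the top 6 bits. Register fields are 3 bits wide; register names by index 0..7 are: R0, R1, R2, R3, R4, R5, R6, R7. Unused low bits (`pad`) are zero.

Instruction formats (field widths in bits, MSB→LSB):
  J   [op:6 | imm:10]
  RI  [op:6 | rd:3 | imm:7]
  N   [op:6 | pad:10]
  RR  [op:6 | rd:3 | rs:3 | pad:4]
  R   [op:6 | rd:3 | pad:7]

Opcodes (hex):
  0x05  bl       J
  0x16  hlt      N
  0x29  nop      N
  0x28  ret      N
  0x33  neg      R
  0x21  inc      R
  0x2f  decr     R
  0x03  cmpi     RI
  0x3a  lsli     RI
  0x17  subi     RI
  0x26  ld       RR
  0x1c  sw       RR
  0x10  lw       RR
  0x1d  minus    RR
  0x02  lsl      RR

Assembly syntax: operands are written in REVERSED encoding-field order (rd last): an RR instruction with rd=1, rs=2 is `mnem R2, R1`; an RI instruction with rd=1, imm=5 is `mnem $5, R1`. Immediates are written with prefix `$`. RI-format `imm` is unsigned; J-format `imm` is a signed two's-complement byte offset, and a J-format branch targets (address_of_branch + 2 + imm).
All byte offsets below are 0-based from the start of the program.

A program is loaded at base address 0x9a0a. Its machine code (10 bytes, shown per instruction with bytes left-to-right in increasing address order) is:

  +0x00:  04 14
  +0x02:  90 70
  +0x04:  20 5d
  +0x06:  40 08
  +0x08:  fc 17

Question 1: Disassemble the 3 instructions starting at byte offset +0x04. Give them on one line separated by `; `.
@+04  little-endian(20 5d) = 0x5d20
  opcode bits[15:10]=0x17: subi/RI
  [9:7] rd=2 = R2
  [6:0] imm=32 = $32
@+06  little-endian(40 08) = 0x0840
  opcode bits[15:10]=0x2: lsl/RR
  [9:7] rd=0 = R0
  [6:4] rs=4 = R4
@+08  little-endian(fc 17) = 0x17fc
  opcode bits[15:10]=0x5: bl/J
  [9:0] imm=1020 (s10→-4) = $-4

subi $32, R2; lsl R4, R0; bl $-4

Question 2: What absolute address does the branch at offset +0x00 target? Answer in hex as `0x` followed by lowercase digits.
0x9a10

off 0x00: read 04 14 as little → 0x1404
  top 6b → 0x5 → bl [J]
  imm: (w>>0)&0x3ff=0x4 → $4
  target = base 0x9a0a + off 0x00 + 2 + imm 4 = 0x9a10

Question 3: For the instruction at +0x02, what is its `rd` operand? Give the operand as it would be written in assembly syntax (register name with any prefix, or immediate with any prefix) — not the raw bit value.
off 0x02: read 90 70 as little → 0x7090
  top 6b → 0x1c → sw [RR]
  [9:7] rd=1 = R1
  [6:4] rs=1 = R1

R1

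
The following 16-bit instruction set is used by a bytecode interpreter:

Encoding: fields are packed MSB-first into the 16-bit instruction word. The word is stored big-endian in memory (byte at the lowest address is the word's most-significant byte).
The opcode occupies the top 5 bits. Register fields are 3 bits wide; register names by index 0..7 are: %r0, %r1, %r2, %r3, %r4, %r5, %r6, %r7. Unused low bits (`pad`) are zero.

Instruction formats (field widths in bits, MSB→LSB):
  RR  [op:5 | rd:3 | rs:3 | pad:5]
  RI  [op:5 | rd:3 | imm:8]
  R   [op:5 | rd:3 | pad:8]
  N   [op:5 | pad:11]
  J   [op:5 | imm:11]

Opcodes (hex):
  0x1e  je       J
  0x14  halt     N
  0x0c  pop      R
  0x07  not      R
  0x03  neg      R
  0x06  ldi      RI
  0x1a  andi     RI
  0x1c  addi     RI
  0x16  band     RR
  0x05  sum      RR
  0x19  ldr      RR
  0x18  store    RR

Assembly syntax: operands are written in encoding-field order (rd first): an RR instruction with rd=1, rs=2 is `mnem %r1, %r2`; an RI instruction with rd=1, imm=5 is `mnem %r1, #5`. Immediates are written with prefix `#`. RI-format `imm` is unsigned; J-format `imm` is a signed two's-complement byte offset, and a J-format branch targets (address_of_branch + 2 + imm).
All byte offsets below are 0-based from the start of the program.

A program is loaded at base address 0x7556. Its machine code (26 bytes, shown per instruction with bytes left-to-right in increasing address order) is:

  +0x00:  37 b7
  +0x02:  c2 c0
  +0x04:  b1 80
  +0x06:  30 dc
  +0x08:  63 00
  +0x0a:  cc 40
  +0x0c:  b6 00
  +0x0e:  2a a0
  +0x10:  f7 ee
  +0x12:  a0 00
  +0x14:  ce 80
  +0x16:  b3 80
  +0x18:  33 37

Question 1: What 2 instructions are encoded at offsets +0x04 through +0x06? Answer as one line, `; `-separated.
band %r1, %r4; ldi %r0, #220

[04] b1 80 → 0xb180
  top 5b → 0x16 → band [RR]
  rd@[10:8]=0x1 ⇒ %r1
  rs@[7:5]=0x4 ⇒ %r4
[06] 30 dc → 0x30dc
  top 5b → 0x6 → ldi [RI]
  rd@[10:8]=0x0 ⇒ %r0
  imm@[7:0]=0xdc ⇒ #220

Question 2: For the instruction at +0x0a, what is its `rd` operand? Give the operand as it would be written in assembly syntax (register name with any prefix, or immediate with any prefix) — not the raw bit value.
+0x0a: cc 40 ⇒ word 0xcc40 (big)
  opcode bits[15:11]=0x19: ldr/RR
  rd: (w>>8)&0x7=0x4 → %r4
  rs: (w>>5)&0x7=0x2 → %r2

%r4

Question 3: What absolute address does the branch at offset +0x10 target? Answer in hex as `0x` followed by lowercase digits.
0x7556

[10] f7 ee → 0xf7ee
  top 5b → 0x1e → je [J]
  imm@[10:0]=0x7ee (s11→-18) ⇒ #-18
  target = base 0x7556 + off 0x10 + 2 + imm -18 = 0x7556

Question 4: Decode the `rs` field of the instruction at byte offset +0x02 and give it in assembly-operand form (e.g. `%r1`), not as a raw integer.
%r6

off 0x02: read c2 c0 as big → 0xc2c0
  op=0xc2c0>>11=0x18 ⇒ store (RR)
  [10:8] rd=2 = %r2
  [7:5] rs=6 = %r6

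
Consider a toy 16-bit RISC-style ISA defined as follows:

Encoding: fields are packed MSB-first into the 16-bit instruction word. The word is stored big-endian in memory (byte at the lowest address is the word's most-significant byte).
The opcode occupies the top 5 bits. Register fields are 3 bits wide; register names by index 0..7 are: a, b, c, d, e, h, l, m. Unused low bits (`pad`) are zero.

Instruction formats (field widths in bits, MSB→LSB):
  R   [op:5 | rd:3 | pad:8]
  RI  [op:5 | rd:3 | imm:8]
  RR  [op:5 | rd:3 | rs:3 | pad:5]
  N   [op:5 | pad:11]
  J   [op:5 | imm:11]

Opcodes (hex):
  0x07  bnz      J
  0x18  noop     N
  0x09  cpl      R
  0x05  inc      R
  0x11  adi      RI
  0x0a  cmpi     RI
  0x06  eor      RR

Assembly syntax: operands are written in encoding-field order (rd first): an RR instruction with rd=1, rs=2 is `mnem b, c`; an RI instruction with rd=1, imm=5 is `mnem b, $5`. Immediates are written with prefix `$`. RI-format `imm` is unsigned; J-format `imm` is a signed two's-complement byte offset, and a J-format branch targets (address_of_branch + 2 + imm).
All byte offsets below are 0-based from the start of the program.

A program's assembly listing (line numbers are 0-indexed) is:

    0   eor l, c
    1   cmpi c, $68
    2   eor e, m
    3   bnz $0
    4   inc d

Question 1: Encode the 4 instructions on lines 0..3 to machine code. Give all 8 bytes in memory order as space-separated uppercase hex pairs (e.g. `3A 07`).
36 40 52 44 34 E0 38 00

line 0 (eor): pack op=0x6:5|rd=6:3|rs=2:3|pad=0:5 = 0x3640; big→ 36 40
line 1 (cmpi): pack op=0xa:5|rd=2:3|imm=68:8 = 0x5244; big→ 52 44
line 2 (eor): pack op=0x6:5|rd=4:3|rs=7:3|pad=0:5 = 0x34e0; big→ 34 e0
line 3 (bnz): pack op=0x7:5|imm=0:11 = 0x3800; big→ 38 00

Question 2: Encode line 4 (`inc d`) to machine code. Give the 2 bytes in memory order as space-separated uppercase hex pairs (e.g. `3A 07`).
line 4 (inc): pack op=0x5:5|rd=3:3|pad=0:8 = 0x2b00; big→ 2b 00

2B 00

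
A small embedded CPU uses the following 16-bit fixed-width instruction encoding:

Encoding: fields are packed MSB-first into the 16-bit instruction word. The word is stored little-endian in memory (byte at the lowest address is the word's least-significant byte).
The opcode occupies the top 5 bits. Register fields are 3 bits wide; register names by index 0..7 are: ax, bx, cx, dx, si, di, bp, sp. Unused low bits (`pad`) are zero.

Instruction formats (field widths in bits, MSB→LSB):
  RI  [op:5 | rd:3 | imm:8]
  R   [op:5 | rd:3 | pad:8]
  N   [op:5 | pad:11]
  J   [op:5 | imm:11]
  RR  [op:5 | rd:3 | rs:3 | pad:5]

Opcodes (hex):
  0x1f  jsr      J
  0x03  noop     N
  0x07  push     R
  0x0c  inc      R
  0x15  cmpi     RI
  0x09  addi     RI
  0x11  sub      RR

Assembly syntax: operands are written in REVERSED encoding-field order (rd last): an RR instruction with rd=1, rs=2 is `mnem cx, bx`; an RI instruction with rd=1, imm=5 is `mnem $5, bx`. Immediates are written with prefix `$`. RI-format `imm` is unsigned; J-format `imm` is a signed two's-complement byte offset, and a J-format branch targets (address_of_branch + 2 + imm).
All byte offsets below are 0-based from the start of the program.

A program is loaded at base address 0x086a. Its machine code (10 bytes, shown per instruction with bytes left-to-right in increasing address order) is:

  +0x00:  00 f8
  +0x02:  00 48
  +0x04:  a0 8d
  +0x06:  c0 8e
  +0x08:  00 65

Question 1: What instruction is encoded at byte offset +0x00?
jsr $0

@+00  little-endian(00 f8) = 0xf800
  top 5b → 0x1f → jsr [J]
  [10:0] imm=0 = $0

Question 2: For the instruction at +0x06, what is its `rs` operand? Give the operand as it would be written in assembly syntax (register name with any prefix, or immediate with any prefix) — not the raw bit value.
+0x06: c0 8e ⇒ word 0x8ec0 (little)
  top 5b → 0x11 → sub [RR]
  rd: (w>>8)&0x7=0x6 → bp
  rs: (w>>5)&0x7=0x6 → bp

bp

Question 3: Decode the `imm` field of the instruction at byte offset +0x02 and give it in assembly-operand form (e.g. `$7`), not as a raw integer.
[02] 00 48 → 0x4800
  top 5b → 0x9 → addi [RI]
  rd: (w>>8)&0x7=0x0 → ax
  imm: (w>>0)&0xff=0x0 → $0

$0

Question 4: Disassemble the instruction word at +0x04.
sub di, di

off 0x04: read a0 8d as little → 0x8da0
  top 5b → 0x11 → sub [RR]
  rd: (w>>8)&0x7=0x5 → di
  rs: (w>>5)&0x7=0x5 → di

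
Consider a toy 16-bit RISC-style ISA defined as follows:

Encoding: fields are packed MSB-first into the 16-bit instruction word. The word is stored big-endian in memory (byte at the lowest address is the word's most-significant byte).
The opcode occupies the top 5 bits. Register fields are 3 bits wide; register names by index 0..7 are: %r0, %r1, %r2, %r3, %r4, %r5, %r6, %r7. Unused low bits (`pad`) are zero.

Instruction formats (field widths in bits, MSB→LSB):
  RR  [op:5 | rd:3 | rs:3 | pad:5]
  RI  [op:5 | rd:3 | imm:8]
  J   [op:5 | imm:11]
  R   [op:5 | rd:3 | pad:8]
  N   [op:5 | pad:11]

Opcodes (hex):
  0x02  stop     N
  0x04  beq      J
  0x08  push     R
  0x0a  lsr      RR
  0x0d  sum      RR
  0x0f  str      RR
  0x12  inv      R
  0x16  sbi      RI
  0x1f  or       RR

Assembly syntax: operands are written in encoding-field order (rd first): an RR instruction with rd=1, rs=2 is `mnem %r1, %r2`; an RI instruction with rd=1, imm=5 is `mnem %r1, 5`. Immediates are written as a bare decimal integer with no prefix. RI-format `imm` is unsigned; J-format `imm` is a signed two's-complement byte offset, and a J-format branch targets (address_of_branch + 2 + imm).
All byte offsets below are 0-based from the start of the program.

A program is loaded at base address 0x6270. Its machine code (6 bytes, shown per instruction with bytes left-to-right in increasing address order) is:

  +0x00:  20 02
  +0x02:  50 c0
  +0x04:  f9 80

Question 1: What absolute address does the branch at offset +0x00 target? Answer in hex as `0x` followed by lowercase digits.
[00] 20 02 → 0x2002
  opcode bits[15:11]=0x4: beq/J
  imm@[10:0]=0x2 ⇒ 2
  target = base 0x6270 + off 0x00 + 2 + imm 2 = 0x6274

0x6274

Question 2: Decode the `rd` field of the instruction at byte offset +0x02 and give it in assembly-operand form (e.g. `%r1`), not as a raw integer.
%r0

@+02  big-endian(50 c0) = 0x50c0
  opcode bits[15:11]=0xa: lsr/RR
  rd: (w>>8)&0x7=0x0 → %r0
  rs: (w>>5)&0x7=0x6 → %r6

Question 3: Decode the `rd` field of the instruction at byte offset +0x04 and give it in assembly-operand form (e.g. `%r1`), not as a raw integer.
off 0x04: read f9 80 as big → 0xf980
  op=0xf980>>11=0x1f ⇒ or (RR)
  [10:8] rd=1 = %r1
  [7:5] rs=4 = %r4

%r1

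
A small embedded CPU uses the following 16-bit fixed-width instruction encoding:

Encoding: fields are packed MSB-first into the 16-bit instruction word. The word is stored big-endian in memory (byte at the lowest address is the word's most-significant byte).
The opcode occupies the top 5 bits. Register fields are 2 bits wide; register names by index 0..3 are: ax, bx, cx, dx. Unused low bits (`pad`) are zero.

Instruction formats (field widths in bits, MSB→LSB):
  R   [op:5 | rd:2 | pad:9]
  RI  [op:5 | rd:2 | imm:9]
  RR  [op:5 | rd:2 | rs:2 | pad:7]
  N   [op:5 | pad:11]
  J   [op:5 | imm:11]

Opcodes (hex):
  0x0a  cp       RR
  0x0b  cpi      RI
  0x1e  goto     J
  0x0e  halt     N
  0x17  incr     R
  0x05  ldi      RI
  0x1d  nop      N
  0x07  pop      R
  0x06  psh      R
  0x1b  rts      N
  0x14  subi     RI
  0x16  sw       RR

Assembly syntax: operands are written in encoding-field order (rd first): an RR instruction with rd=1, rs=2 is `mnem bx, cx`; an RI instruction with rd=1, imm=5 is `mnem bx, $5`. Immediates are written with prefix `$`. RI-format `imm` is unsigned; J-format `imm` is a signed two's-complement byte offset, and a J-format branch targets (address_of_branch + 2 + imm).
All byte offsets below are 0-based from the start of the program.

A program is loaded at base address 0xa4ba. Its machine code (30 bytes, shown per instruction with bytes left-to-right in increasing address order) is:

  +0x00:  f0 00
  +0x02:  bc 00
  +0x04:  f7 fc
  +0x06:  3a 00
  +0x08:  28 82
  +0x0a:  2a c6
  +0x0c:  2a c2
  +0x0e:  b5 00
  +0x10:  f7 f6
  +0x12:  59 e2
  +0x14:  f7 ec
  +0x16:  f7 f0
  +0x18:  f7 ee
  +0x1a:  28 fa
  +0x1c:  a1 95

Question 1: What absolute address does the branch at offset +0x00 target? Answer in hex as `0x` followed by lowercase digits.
[00] f0 00 → 0xf000
  op=0xf000>>11=0x1e ⇒ goto (J)
  imm: (w>>0)&0x7ff=0x0 → $0
  target = base 0xa4ba + off 0x00 + 2 + imm 0 = 0xa4bc

0xa4bc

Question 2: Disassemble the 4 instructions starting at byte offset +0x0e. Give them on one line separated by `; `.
+0x0e: b5 00 ⇒ word 0xb500 (big)
  opcode bits[15:11]=0x16: sw/RR
  rd@[10:9]=0x2 ⇒ cx
  rs@[8:7]=0x2 ⇒ cx
+0x10: f7 f6 ⇒ word 0xf7f6 (big)
  opcode bits[15:11]=0x1e: goto/J
  imm@[10:0]=0x7f6 (s11→-10) ⇒ $-10
+0x12: 59 e2 ⇒ word 0x59e2 (big)
  opcode bits[15:11]=0xb: cpi/RI
  rd@[10:9]=0x0 ⇒ ax
  imm@[8:0]=0x1e2 ⇒ $482
+0x14: f7 ec ⇒ word 0xf7ec (big)
  opcode bits[15:11]=0x1e: goto/J
  imm@[10:0]=0x7ec (s11→-20) ⇒ $-20

sw cx, cx; goto $-10; cpi ax, $482; goto $-20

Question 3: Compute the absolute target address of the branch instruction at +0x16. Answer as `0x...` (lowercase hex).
off 0x16: read f7 f0 as big → 0xf7f0
  op=0xf7f0>>11=0x1e ⇒ goto (J)
  imm@[10:0]=0x7f0 (s11→-16) ⇒ $-16
  target = base 0xa4ba + off 0x16 + 2 + imm -16 = 0xa4c2

0xa4c2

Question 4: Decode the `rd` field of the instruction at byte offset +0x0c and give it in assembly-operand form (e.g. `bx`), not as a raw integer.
[0c] 2a c2 → 0x2ac2
  top 5b → 0x5 → ldi [RI]
  [10:9] rd=1 = bx
  [8:0] imm=194 = $194

bx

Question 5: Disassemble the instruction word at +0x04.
goto $-4

[04] f7 fc → 0xf7fc
  op=0xf7fc>>11=0x1e ⇒ goto (J)
  imm@[10:0]=0x7fc (s11→-4) ⇒ $-4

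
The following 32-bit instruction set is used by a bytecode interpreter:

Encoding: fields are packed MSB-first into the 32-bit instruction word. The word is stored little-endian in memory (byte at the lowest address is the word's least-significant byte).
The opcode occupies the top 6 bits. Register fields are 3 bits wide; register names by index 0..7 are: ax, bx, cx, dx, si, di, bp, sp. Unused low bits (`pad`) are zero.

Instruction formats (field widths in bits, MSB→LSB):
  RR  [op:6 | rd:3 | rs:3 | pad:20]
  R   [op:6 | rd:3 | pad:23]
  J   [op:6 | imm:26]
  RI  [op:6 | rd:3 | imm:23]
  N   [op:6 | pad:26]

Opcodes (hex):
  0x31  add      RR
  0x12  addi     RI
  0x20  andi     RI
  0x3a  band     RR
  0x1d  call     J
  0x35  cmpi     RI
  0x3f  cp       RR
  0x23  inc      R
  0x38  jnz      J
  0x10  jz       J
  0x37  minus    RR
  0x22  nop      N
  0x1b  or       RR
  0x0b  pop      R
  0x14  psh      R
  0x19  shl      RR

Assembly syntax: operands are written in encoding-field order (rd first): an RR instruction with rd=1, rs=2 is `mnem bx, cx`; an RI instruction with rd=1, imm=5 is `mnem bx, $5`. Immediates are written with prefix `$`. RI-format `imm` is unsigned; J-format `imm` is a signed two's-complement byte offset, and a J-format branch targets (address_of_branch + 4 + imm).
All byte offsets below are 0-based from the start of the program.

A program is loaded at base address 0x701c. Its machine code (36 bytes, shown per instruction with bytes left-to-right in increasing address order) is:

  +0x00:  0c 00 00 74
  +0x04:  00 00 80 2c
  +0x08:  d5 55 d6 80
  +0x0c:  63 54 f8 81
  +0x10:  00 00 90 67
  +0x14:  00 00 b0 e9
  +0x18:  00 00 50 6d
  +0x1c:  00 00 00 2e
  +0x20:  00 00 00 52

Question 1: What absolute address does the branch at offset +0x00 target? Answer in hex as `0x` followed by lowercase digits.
+0x00: 0c 00 00 74 ⇒ word 0x7400000c (little)
  top 6b → 0x1d → call [J]
  imm: (w>>0)&0x3ffffff=0xc → $12
  target = base 0x701c + off 0x00 + 4 + imm 12 = 0x702c

0x702c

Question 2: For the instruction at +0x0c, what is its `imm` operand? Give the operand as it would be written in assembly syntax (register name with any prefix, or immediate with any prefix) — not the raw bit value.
off 0x0c: read 63 54 f8 81 as little → 0x81f85463
  top 6b → 0x20 → andi [RI]
  rd: (w>>23)&0x7=0x3 → dx
  imm: (w>>0)&0x7fffff=0x785463 → $7885923

$7885923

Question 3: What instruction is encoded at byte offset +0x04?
pop bx

+0x04: 00 00 80 2c ⇒ word 0x2c800000 (little)
  opcode bits[31:26]=0xb: pop/R
  rd: (w>>23)&0x7=0x1 → bx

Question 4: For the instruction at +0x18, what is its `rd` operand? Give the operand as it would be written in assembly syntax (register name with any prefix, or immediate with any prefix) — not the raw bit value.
cx

[18] 00 00 50 6d → 0x6d500000
  top 6b → 0x1b → or [RR]
  [25:23] rd=2 = cx
  [22:20] rs=5 = di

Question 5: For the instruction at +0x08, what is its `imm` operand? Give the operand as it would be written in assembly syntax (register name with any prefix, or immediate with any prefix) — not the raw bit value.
$5658069

off 0x08: read d5 55 d6 80 as little → 0x80d655d5
  top 6b → 0x20 → andi [RI]
  rd@[25:23]=0x1 ⇒ bx
  imm@[22:0]=0x5655d5 ⇒ $5658069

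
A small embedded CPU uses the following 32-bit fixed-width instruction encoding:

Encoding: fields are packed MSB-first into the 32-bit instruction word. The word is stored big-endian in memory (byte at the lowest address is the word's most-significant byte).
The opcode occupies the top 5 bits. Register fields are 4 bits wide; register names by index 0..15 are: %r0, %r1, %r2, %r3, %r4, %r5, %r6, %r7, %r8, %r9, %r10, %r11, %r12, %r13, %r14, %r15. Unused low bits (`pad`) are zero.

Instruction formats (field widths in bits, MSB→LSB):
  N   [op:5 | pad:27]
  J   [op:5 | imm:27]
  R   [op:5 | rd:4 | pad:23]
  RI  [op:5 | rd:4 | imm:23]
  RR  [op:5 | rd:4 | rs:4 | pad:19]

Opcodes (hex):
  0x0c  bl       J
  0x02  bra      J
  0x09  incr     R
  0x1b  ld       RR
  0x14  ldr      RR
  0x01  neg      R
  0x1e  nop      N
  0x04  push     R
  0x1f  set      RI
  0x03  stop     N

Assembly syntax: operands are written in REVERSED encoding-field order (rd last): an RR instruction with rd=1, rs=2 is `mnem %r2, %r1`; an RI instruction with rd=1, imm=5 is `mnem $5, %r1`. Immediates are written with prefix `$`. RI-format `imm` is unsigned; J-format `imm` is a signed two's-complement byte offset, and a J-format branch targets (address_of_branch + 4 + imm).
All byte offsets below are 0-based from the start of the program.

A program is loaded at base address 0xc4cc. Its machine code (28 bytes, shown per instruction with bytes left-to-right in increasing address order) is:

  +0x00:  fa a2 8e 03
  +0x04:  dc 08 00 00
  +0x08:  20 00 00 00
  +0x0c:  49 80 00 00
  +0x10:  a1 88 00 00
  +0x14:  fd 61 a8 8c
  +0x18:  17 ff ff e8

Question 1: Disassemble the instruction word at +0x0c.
off 0x0c: read 49 80 00 00 as big → 0x49800000
  top 5b → 0x9 → incr [R]
  [26:23] rd=3 = %r3

incr %r3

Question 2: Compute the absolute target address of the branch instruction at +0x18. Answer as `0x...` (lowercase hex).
off 0x18: read 17 ff ff e8 as big → 0x17ffffe8
  top 5b → 0x2 → bra [J]
  imm@[26:0]=0x7ffffe8 (s27→-24) ⇒ $-24
  target = base 0xc4cc + off 0x18 + 4 + imm -24 = 0xc4d0

0xc4d0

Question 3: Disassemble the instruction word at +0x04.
off 0x04: read dc 08 00 00 as big → 0xdc080000
  top 5b → 0x1b → ld [RR]
  rd: (w>>23)&0xf=0x8 → %r8
  rs: (w>>19)&0xf=0x1 → %r1

ld %r1, %r8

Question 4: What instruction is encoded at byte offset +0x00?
set $2264579, %r5

off 0x00: read fa a2 8e 03 as big → 0xfaa28e03
  top 5b → 0x1f → set [RI]
  rd: (w>>23)&0xf=0x5 → %r5
  imm: (w>>0)&0x7fffff=0x228e03 → $2264579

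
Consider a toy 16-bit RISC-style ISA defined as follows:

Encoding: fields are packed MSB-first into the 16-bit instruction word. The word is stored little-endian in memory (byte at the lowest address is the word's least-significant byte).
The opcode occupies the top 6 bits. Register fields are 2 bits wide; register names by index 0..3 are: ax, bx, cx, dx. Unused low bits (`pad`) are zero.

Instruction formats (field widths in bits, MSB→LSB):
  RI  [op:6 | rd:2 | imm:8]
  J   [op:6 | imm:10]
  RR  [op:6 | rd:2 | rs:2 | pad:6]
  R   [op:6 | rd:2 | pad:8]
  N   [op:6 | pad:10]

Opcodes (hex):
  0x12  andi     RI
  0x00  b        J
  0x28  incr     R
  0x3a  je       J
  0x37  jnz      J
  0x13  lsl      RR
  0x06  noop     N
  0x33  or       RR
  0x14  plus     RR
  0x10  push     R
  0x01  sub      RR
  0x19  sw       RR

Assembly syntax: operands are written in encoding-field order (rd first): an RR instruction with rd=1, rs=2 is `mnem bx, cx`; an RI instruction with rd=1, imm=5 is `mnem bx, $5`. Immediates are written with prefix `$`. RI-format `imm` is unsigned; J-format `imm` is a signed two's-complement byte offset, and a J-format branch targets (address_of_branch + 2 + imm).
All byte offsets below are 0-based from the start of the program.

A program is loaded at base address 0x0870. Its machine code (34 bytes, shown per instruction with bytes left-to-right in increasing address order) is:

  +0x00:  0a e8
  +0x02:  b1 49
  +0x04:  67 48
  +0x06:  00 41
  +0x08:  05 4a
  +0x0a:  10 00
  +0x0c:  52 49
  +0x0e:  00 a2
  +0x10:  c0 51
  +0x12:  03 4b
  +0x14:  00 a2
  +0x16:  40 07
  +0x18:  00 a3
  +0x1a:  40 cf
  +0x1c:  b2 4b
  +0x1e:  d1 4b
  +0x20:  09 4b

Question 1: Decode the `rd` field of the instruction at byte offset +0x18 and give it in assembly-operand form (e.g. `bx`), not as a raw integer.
[18] 00 a3 → 0xa300
  opcode bits[15:10]=0x28: incr/R
  [9:8] rd=3 = dx

dx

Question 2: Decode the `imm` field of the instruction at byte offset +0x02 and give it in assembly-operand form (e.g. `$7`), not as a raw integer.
+0x02: b1 49 ⇒ word 0x49b1 (little)
  opcode bits[15:10]=0x12: andi/RI
  [9:8] rd=1 = bx
  [7:0] imm=177 = $177

$177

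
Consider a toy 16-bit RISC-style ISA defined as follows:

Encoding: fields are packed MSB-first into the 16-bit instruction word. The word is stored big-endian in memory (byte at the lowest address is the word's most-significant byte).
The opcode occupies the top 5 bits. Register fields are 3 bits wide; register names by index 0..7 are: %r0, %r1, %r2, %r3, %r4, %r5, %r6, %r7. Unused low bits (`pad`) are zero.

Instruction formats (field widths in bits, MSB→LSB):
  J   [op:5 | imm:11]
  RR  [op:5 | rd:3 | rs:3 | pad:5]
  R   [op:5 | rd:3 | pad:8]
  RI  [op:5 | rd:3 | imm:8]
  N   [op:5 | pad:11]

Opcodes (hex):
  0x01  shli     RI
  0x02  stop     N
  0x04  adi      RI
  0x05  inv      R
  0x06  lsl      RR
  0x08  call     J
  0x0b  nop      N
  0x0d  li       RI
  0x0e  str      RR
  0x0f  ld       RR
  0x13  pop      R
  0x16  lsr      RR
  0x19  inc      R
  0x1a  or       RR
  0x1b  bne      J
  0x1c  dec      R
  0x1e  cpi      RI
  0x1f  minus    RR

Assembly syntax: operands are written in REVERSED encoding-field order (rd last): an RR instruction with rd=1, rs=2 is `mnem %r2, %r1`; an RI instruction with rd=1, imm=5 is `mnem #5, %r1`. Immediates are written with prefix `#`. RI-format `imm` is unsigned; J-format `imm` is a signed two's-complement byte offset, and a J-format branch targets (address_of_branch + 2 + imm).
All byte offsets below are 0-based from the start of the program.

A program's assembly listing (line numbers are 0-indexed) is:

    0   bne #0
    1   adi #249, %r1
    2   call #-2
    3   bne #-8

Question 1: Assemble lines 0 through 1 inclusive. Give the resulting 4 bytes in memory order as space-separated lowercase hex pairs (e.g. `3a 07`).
d8 00 21 f9

0. bne fields op=0x1b:5|imm=0:11 → word d800h → d8 00
1. adi fields op=0x4:5|rd=1:3|imm=249:8 → word 21f9h → 21 f9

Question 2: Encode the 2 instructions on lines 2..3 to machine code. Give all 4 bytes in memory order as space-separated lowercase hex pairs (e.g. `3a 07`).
L2: call op=0x8:5|imm=-2:11 ⇒ 0x47fe ⇒ big 47 fe
L3: bne op=0x1b:5|imm=-8:11 ⇒ 0xdff8 ⇒ big df f8

47 fe df f8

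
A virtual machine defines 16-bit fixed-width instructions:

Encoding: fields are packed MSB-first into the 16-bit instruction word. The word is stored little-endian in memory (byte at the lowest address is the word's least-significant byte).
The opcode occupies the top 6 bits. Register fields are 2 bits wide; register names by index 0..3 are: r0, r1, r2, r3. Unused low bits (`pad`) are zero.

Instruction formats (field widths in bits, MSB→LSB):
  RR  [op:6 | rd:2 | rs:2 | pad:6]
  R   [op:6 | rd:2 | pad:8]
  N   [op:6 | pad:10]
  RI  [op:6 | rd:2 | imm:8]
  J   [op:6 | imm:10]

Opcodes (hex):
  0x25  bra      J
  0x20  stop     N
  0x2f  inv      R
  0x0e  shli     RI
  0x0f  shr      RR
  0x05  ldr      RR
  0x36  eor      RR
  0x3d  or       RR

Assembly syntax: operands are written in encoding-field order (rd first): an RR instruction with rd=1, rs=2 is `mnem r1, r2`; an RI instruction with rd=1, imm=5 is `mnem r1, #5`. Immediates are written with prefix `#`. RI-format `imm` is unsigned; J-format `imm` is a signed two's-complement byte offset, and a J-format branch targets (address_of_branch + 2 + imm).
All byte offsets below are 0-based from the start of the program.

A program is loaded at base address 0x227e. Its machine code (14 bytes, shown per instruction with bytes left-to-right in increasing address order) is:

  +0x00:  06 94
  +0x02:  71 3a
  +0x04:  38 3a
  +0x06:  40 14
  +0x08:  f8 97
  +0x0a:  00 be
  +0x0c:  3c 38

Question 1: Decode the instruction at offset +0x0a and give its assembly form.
inv r2

+0x0a: 00 be ⇒ word 0xbe00 (little)
  opcode bits[15:10]=0x2f: inv/R
  rd: (w>>8)&0x3=0x2 → r2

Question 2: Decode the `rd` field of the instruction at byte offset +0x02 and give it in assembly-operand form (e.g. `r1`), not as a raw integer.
r2

+0x02: 71 3a ⇒ word 0x3a71 (little)
  opcode bits[15:10]=0xe: shli/RI
  rd@[9:8]=0x2 ⇒ r2
  imm@[7:0]=0x71 ⇒ #113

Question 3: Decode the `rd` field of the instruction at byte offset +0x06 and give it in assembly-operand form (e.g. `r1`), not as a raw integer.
[06] 40 14 → 0x1440
  op=0x1440>>10=0x5 ⇒ ldr (RR)
  [9:8] rd=0 = r0
  [7:6] rs=1 = r1

r0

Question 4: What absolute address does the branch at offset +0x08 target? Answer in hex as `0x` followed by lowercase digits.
@+08  little-endian(f8 97) = 0x97f8
  op=0x97f8>>10=0x25 ⇒ bra (J)
  imm: (w>>0)&0x3ff=0x3f8 (s10→-8) → #-8
  target = base 0x227e + off 0x08 + 2 + imm -8 = 0x2280

0x2280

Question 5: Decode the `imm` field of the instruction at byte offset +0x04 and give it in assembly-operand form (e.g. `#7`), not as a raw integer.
#56

off 0x04: read 38 3a as little → 0x3a38
  top 6b → 0xe → shli [RI]
  rd@[9:8]=0x2 ⇒ r2
  imm@[7:0]=0x38 ⇒ #56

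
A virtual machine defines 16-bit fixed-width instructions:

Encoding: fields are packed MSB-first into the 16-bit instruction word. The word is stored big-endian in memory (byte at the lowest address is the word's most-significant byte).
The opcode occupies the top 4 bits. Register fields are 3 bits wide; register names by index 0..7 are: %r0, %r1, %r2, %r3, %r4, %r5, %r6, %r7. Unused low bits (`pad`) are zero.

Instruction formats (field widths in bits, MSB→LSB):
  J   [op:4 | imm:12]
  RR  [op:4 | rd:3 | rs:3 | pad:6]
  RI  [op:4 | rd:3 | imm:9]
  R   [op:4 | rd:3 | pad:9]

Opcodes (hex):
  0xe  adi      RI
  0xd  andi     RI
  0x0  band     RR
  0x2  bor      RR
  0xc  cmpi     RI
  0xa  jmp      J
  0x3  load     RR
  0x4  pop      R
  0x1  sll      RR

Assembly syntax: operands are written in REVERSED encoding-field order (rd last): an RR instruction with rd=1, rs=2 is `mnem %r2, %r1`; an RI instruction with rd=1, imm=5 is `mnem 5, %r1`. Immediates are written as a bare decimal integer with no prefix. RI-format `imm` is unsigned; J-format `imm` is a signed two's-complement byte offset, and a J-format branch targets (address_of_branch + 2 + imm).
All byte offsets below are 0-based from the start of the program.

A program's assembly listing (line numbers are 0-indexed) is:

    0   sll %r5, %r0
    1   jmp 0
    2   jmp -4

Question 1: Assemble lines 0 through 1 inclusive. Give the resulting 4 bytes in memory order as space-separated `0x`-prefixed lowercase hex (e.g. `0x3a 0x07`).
0x11 0x40 0xa0 0x00

L0: sll op=0x1:4|rd=0:3|rs=5:3|pad=0:6 ⇒ 0x1140 ⇒ big 11 40
L1: jmp op=0xa:4|imm=0:12 ⇒ 0xa000 ⇒ big a0 00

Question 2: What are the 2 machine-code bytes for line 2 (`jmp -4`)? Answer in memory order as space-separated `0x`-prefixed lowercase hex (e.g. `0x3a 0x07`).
line 2 (jmp): pack op=0xa:4|imm=-4:12 = 0xaffc; big→ af fc

0xaf 0xfc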